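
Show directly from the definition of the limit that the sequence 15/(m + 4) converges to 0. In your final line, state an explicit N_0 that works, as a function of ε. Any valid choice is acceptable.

Fix ε > 0. For m ≥ 1, |15/(m + 4) − 0| = 15/(m + 4) ≤ 15/m.
We need 15/m < ε, i.e. m > 15/ε.
Take N_0 = 15/ε. If m > N_0 then |15/(m + 4)| ≤ 15/m < ε.

N_0 = 15/ε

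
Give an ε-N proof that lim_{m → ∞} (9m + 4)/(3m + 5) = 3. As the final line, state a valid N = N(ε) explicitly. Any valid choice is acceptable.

N = (11/3)/ε

Let ε > 0. For m ≥ 1, |(9m + 4)/(3m + 5) − 3| = |-33|/(3(3m + 5)) = 33/(3(3m + 5)).
Since 3m + 5 ≥ 3m for m ≥ 1, this is ≤ 33/(3·3m) = (11/3)/m.
So |(9m + 4)/(3m + 5) − 3| < ε whenever m > (11/3)/ε.
Take N = (11/3)/ε. If m > N then |(9m + 4)/(3m + 5) − 3| ≤ (11/3)/m < ε.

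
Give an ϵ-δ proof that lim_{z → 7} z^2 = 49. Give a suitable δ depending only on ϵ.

δ = min(1, ϵ/15)

Let ϵ > 0 be given. We seek δ > 0 with 0 < |z − 7| < δ ⇒ |z^2 − 49| < ϵ.
Factor: z^2 − 49 = (z − 7)(z + 7), so |z^2 − 49| = |z − 7|·|z + 7|.
Restrict δ ≤ 1. Then |z − 7| < 1 gives |z| < 8, so by the triangle inequality |z + 7| ≤ 8 + 7 = 15.
Hence |z^2 − 49| ≤ 15|z − 7|, which is < ϵ once |z − 7| < ϵ/15.
Take δ = min(1, ϵ/15). If 0 < |z − 7| < δ then both bounds hold and |z^2 − 49| ≤ 15|z − 7| < 15·(ϵ/15) = ϵ.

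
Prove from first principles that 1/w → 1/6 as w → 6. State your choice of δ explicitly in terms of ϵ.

δ = min(3, 18ϵ)

Fix ϵ > 0. We seek δ > 0 such that 0 < |w − 6| < δ implies |1/w − (1/6)| < ϵ.
|1/w − (1/6)| = |6 − w|/(6·|w|) = |w − 6|/(6|w|).
Require δ ≤ 3 so that |w| > 6 − 3 = 3, hence 6|w| > 18.
Then |1/w − (1/6)| < |w − 6|/18, which is < ϵ when |w − 6| < 18ϵ.
Take δ = min(3, 18ϵ). Then 0 < |w − 6| < δ gives both |w − 6| < 3 and |w − 6| < 18ϵ, so |1/w − (1/6)| < ϵ.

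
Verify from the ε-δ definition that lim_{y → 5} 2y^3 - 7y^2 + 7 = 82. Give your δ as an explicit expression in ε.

Fix ε > 0. We want δ > 0 such that 0 < |y − 5| < δ implies |(2y^3 - 7y^2 + 7) − 82| < ε.
(2y^3 - 7y^2 + 7) − 82 = 2y^3 - 7y^2 - 75 = (y − 5)(2y^2 + 3y + 15).
So |(2y^3 - 7y^2 + 7) − 82| = |y − 5|·|2y^2 + 3y + 15|.
Require δ ≤ 1. Then |y − 5| < 1 gives |y| < 6, and by the triangle inequality |2y^2 + 3y + 15| ≤ 2·6^2 + 3·6 + 15 = 105.
Hence |(2y^3 - 7y^2 + 7) − 82| ≤ 105|y − 5| < ε provided |y − 5| < ε/105.
Take δ = min(1, ε/105). Then 0 < |y − 5| < δ gives both |y − 5| < 1 and |y − 5| < ε/105, so |(2y^3 - 7y^2 + 7) − 82| < ε.

δ = min(1, ε/105)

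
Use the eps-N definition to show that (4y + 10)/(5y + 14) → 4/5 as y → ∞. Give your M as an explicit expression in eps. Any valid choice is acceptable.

M = (6/25)/eps

Let eps > 0. We seek M > 0 such that y > M implies |(4y + 10)/(5y + 14) − (4/5)| < eps.
(4y + 10)/(5y + 14) − (4/5) = (5(4y + 10) − 4(5y + 14)) / (5(5y + 14)) = -6/(5(5y + 14)).
For y > 0 we have 5y + 14 > 5y, so |(4y + 10)/(5y + 14) − (4/5)| = 6/(5(5y + 14)) < 6/(5·5y) = (6/25)/y.
Thus |(4y + 10)/(5y + 14) − (4/5)| < eps whenever y > (6/25)/eps.
Take M = (6/25)/eps. If y > M then |(4y + 10)/(5y + 14) − (4/5)| < (6/25)/y < eps.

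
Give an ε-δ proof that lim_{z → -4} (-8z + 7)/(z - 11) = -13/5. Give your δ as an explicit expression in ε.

δ = min(15/2, (25/18)ε)

Suppose ε > 0. We want δ > 0 with 0 < |z + 4| < δ ⇒ |(-8z + 7)/(z - 11) + 13/5| < ε.
Combining over a common denominator, (-8z + 7)/(z - 11) + 13/5 = [(-8z + 7)·(-15) − 39·(z - 11)] / [(-15)·(z - 11)] = 81(z + 4) / ((-15)(z - 11)).
So |(-8z + 7)/(z - 11) + 13/5| = 81|z + 4| / (15·|z − 11|).
Restrict δ ≤ 15/2. Then |z + 4| < 15/2 gives |z − 11| = |(z + 4) + (-15)| ≥ 15 − 15/2 = 15/2.
Hence |(-8z + 7)/(z - 11) + 13/5| < 81|z + 4|/(15·(15/2)) = (18/25)|z + 4|, which is < ε once |z + 4| < (25/18)ε.
Take δ = min(15/2, (25/18)ε). Then 0 < |z + 4| < δ forces both bounds, so |(-8z + 7)/(z - 11) + 13/5| < ε.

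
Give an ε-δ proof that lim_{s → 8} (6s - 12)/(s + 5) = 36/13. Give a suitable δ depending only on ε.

δ = min(13/2, (169/84)ε)

Suppose ε > 0. We want δ > 0 with 0 < |s − 8| < δ ⇒ |(6s - 12)/(s + 5) − (36/13)| < ε.
Combining over a common denominator, (6s - 12)/(s + 5) − (36/13) = [(6s - 12)·13 − 36·(s + 5)] / [13·(s + 5)] = 42(s − 8) / (13(s + 5)).
So |(6s - 12)/(s + 5) − (36/13)| = 42|s − 8| / (13·|s + 5|).
Require δ ≤ 13/2, so |s + 5| ≥ |13| − |s − 8| > 13 − 13/2 = 13/2.
Hence |(6s - 12)/(s + 5) − (36/13)| < 42|s − 8|/(13·(13/2)) = (84/169)|s − 8|, which is < ε once |s − 8| < (169/84)ε.
Take δ = min(13/2, (169/84)ε). Then 0 < |s − 8| < δ forces both bounds, so |(6s - 12)/(s + 5) − (36/13)| < ε.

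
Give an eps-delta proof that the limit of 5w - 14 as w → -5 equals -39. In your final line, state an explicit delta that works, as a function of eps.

delta = eps/5

Fix eps > 0. We need delta > 0 so that 0 < |w + 5| < delta implies |(5w - 14) + 39| < eps.
Since (5w - 14) + 39 = 5(w + 5), we have |(5w - 14) + 39| = 5|w + 5|.
So 5|w + 5| < eps exactly when |w + 5| < eps/5.
Take delta = eps/5. If 0 < |w + 5| < delta then |(5w - 14) + 39| = 5|w + 5| < 5·(eps/5) = eps.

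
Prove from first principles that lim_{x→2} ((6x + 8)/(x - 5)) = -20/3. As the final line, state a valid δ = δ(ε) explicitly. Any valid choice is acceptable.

δ = min(3/2, (9/76)ε)

Let ε > 0. We want δ > 0 with 0 < |x − 2| < δ ⇒ |(6x + 8)/(x - 5) + 20/3| < ε.
Combining over a common denominator, (6x + 8)/(x - 5) + 20/3 = [(6x + 8)·(-3) − 20·(x - 5)] / [(-3)·(x - 5)] = -38(x − 2) / ((-3)(x - 5)).
So |(6x + 8)/(x - 5) + 20/3| = 38|x − 2| / (3·|x − 5|).
Require δ ≤ 3/2, so |x − 5| ≥ |-3| − |x − 2| > 3 − 3/2 = 3/2.
Hence |(6x + 8)/(x - 5) + 20/3| < 38|x − 2|/(3·(3/2)) = (76/9)|x − 2|, which is < ε once |x − 2| < (9/76)ε.
Take δ = min(3/2, (9/76)ε). Then 0 < |x − 2| < δ forces both bounds, so |(6x + 8)/(x - 5) + 20/3| < ε.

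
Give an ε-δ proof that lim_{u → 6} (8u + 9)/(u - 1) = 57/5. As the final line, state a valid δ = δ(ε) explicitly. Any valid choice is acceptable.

δ = min(5/2, (25/34)ε)

Fix ε > 0. We want δ > 0 with 0 < |u − 6| < δ ⇒ |(8u + 9)/(u - 1) − (57/5)| < ε.
Combining over a common denominator, (8u + 9)/(u - 1) − (57/5) = [(8u + 9)·5 − 57·(u - 1)] / [5·(u - 1)] = -17(u − 6) / (5(u - 1)).
So |(8u + 9)/(u - 1) − (57/5)| = 17|u − 6| / (5·|u − 1|).
Restrict δ ≤ 5/2. Then |u − 6| < 5/2 gives |u − 1| = |(u − 6) + 5| ≥ 5 − 5/2 = 5/2.
Hence |(8u + 9)/(u - 1) − (57/5)| < 17|u − 6|/(5·(5/2)) = (34/25)|u − 6|, which is < ε once |u − 6| < (25/34)ε.
Take δ = min(5/2, (25/34)ε). Then 0 < |u − 6| < δ forces both bounds, so |(8u + 9)/(u - 1) − (57/5)| < ε.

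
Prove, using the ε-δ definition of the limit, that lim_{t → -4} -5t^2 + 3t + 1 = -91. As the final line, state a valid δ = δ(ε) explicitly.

Fix ε > 0. We want δ > 0 such that 0 < |t + 4| < δ implies |(-5t^2 + 3t + 1) + 91| < ε.
(-5t^2 + 3t + 1) + 91 = -5t^2 + 3t + 92 = (t + 4)(-5t + 23).
So |(-5t^2 + 3t + 1) + 91| = |t + 4|·|-5t + 23|.
Require δ ≤ 1. Then |t + 4| < 1 gives |t| < 5, and by the triangle inequality |-5t + 23| ≤ 5·5 + 23 = 48.
Hence |(-5t^2 + 3t + 1) + 91| ≤ 48|t + 4| < ε provided |t + 4| < ε/48.
Choosing δ = min(1, ε/48) ensures both conditions, hence |(-5t^2 + 3t + 1) + 91| < ε.

δ = min(1, ε/48)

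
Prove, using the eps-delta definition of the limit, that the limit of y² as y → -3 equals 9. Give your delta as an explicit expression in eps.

delta = min(2, eps/8)

Fix eps > 0. We seek delta > 0 with 0 < |y + 3| < delta ⇒ |y² − 9| < eps.
Factor: y² − 9 = (y + 3)(y - 3), so |y² − 9| = |y + 3|·|y - 3|.
Restrict delta ≤ 2. Then |y + 3| < 2 gives |y| < 5, so by the triangle inequality |y - 3| ≤ 5 + 3 = 8.
Hence |y² − 9| ≤ 8|y + 3|, which is < eps once |y + 3| < eps/8.
Take delta = min(2, eps/8). If 0 < |y + 3| < delta then both bounds hold and |y² − 9| ≤ 8|y + 3| < 8·(eps/8) = eps.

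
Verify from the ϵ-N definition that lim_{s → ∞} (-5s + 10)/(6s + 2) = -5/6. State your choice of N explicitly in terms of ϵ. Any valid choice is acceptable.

Let ϵ > 0 be given. We seek N > 0 such that s > N implies |(-5s + 10)/(6s + 2) + 5/6| < ϵ.
(-5s + 10)/(6s + 2) + 5/6 = (6(-5s + 10) − (-5)(6s + 2)) / (6(6s + 2)) = 70/(6(6s + 2)).
For s > 0 we have 6s + 2 > 6s, so |(-5s + 10)/(6s + 2) + 5/6| = 70/(6(6s + 2)) < 70/(6·6s) = (35/18)/s.
Thus |(-5s + 10)/(6s + 2) + 5/6| < ϵ whenever s > (35/18)/ϵ.
Take N = (35/18)/ϵ. If s > N then |(-5s + 10)/(6s + 2) + 5/6| < (35/18)/s < ϵ.

N = (35/18)/ϵ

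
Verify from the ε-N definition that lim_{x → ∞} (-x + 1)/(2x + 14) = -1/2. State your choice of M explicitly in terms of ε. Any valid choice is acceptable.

Let ε > 0 be given. We seek M > 0 such that x > M implies |(-x + 1)/(2x + 14) + 1/2| < ε.
(-x + 1)/(2x + 14) + 1/2 = (2(-x + 1) − (-1)(2x + 14)) / (2(2x + 14)) = 16/(2(2x + 14)).
For x > 0 we have 2x + 14 > 2x, so |(-x + 1)/(2x + 14) + 1/2| = 16/(2(2x + 14)) < 16/(2·2x) = 4/x.
Thus |(-x + 1)/(2x + 14) + 1/2| < ε whenever x > 4/ε.
Take M = 4/ε. If x > M then |(-x + 1)/(2x + 14) + 1/2| < 4/x < ε.

M = 4/ε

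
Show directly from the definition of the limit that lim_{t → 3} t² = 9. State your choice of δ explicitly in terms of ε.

δ = min(1, ε/7)

Let ε > 0. We seek δ > 0 with 0 < |t − 3| < δ ⇒ |t² − 9| < ε.
Factor: t² − 9 = (t − 3)(t + 3), so |t² − 9| = |t − 3|·|t + 3|.
Restrict δ ≤ 1. Then |t − 3| < 1 gives |t| < 4, so by the triangle inequality |t + 3| ≤ 4 + 3 = 7.
Hence |t² − 9| ≤ 7|t − 3|, which is < ε once |t − 3| < ε/7.
Take δ = min(1, ε/7). If 0 < |t − 3| < δ then both bounds hold and |t² − 9| ≤ 7|t − 3| < 7·(ε/7) = ε.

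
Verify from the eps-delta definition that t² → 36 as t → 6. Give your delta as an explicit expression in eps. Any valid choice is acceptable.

Let eps > 0. We seek delta > 0 with 0 < |t − 6| < delta ⇒ |t² − 36| < eps.
Factor: t² − 36 = (t − 6)(t + 6), so |t² − 36| = |t − 6|·|t + 6|.
Restrict delta ≤ 1. Then |t − 6| < 1 gives |t| < 7, so by the triangle inequality |t + 6| ≤ 7 + 6 = 13.
Hence |t² − 36| ≤ 13|t − 6|, which is < eps once |t − 6| < eps/13.
Take delta = min(1, eps/13). If 0 < |t − 6| < delta then both bounds hold and |t² − 36| ≤ 13|t − 6| < 13·(eps/13) = eps.

delta = min(1, eps/13)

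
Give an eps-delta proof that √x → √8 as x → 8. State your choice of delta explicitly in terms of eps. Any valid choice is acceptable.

delta = min(8, √8·eps)

Let eps > 0. We want delta > 0 such that 0 < |x − 8| < delta implies |√x − √8| < eps.
Rationalise: √x − √8 = (x − 8)/(√x + √8), so |√x − √8| = |x − 8|/(√x + √8).
Restrict delta ≤ 8 so that |x − 8| < 8 forces x > 0, and then √x + √8 > √8.
Hence |√x − √8| < |x − 8|/√8, which is < eps once |x − 8| < √8·eps.
Take delta = min(8, √8·eps). If 0 < |x − 8| < delta then x > 0 and |√x − √8| < |x − 8|/√8 < eps.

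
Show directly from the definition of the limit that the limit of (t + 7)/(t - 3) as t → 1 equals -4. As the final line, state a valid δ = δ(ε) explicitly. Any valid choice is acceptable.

δ = min(1, (1/5)ε)

Let ε > 0. We want δ > 0 with 0 < |t − 1| < δ ⇒ |(t + 7)/(t - 3) + 4| < ε.
Combining over a common denominator, (t + 7)/(t - 3) + 4 = [(t + 7)·(-2) − 8·(t - 3)] / [(-2)·(t - 3)] = -10(t − 1) / ((-2)(t - 3)).
So |(t + 7)/(t - 3) + 4| = 10|t − 1| / (2·|t − 3|).
Restrict δ ≤ 1. Then |t − 1| < 1 gives |t − 3| = |(t − 1) + (-2)| ≥ 2 − 1 = 1.
Hence |(t + 7)/(t - 3) + 4| < 10|t − 1|/(2·1) = 5|t − 1|, which is < ε once |t − 1| < (1/5)ε.
Take δ = min(1, (1/5)ε). Then 0 < |t − 1| < δ forces both bounds, so |(t + 7)/(t - 3) + 4| < ε.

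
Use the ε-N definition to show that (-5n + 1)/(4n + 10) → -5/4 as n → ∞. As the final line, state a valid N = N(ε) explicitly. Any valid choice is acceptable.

Suppose ε > 0. For n ≥ 1, |(-5n + 1)/(4n + 10) + 5/4| = |54|/(4(4n + 10)) = 54/(4(4n + 10)).
Since 4n + 10 ≥ 4n for n ≥ 1, this is ≤ 54/(4·4n) = (27/8)/n.
So |(-5n + 1)/(4n + 10) + 5/4| < ε whenever n > (27/8)/ε.
Take N = (27/8)/ε. If n > N then |(-5n + 1)/(4n + 10) + 5/4| ≤ (27/8)/n < ε.

N = (27/8)/ε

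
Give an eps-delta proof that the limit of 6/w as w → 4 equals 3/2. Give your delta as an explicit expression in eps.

delta = min(2, (4/3)eps)

Let eps > 0 be given. We seek delta > 0 such that 0 < |w − 4| < delta implies |6/w − (3/2)| < eps.
|6/w − (3/2)| = 6·|4 − w|/(4·|w|) = 6|w − 4|/(4|w|).
Require delta ≤ 2 so that |w| > 4 − 2 = 2, hence 4|w| > 8.
Then |6/w − (3/2)| < 6|w − 4|/8, which is < eps when |w − 4| < (4/3)eps.
Take delta = min(2, (4/3)eps). Then 0 < |w − 4| < delta gives both |w − 4| < 2 and |w − 4| < (4/3)eps, so |6/w − (3/2)| < eps.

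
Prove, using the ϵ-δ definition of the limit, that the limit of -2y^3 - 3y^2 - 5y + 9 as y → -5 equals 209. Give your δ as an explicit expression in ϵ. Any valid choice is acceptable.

Suppose ϵ > 0. We want δ > 0 such that 0 < |y + 5| < δ implies |(-2y^3 - 3y^2 - 5y + 9) − 209| < ϵ.
(-2y^3 - 3y^2 - 5y + 9) − 209 = -2y^3 - 3y^2 - 5y - 200 = (y + 5)(-2y^2 + 7y - 40).
So |(-2y^3 - 3y^2 - 5y + 9) − 209| = |y + 5|·|-2y^2 + 7y - 40|.
Assume first that |y + 5| < 2, so |y| < 7. Then |-2y^2 + 7y - 40| ≤ 2·7^2 + 7·7 + 40 = 187.
Hence |(-2y^3 - 3y^2 - 5y + 9) − 209| ≤ 187|y + 5| < ϵ provided |y + 5| < ϵ/187.
Take δ = min(2, ϵ/187). Then 0 < |y + 5| < δ gives both |y + 5| < 2 and |y + 5| < ϵ/187, so |(-2y^3 - 3y^2 - 5y + 9) − 209| < ϵ.

δ = min(2, ϵ/187)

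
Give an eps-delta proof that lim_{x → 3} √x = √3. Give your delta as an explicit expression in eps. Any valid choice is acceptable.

Suppose eps > 0. We want delta > 0 such that 0 < |x − 3| < delta implies |√x − √3| < eps.
Rationalise: √x − √3 = (x − 3)/(√x + √3), so |√x − √3| = |x − 3|/(√x + √3).
Restrict delta ≤ 3 so that |x − 3| < 3 forces x > 0, and then √x + √3 > √3.
Hence |√x − √3| < |x − 3|/√3, which is < eps once |x − 3| < √3·eps.
Take delta = min(3, √3·eps). If 0 < |x − 3| < delta then x > 0 and |√x − √3| < |x − 3|/√3 < eps.

delta = min(3, √3·eps)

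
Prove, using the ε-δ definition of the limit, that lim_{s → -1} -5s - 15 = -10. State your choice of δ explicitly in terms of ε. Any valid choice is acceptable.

δ = ε/5

Fix ε > 0. We need δ > 0 so that 0 < |s + 1| < δ implies |(-5s - 15) + 10| < ε.
|(-5s - 15) + 10| = |-5s - 5| = 5|s + 1|.
So 5|s + 1| < ε exactly when |s + 1| < ε/5.
Take δ = ε/5. If 0 < |s + 1| < δ then |(-5s - 15) + 10| = 5|s + 1| < 5·(ε/5) = ε.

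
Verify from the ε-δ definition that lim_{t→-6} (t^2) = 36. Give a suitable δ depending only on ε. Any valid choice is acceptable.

Fix ε > 0. We seek δ > 0 with 0 < |t + 6| < δ ⇒ |t^2 − 36| < ε.
Factor: t^2 − 36 = (t + 6)(t - 6), so |t^2 − 36| = |t + 6|·|t - 6|.
Restrict δ ≤ 1. Then |t + 6| < 1 gives |t| < 7, so by the triangle inequality |t - 6| ≤ 7 + 6 = 13.
Hence |t^2 − 36| ≤ 13|t + 6|, which is < ε once |t + 6| < ε/13.
Take δ = min(1, ε/13). If 0 < |t + 6| < δ then both bounds hold and |t^2 − 36| ≤ 13|t + 6| < 13·(ε/13) = ε.

δ = min(1, ε/13)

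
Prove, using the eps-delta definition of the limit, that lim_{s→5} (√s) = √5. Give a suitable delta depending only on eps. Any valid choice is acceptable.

Let eps > 0 be given. We want delta > 0 such that 0 < |s − 5| < delta implies |√s − √5| < eps.
Multiplying by the conjugate, |√s − √5| = |s − 5|/(√s + √5).
Restrict delta ≤ 5 so that |s − 5| < 5 forces s > 0, and then √s + √5 > √5.
Hence |√s − √5| < |s − 5|/√5, which is < eps once |s − 5| < √5·eps.
Take delta = min(5, √5·eps). If 0 < |s − 5| < delta then s > 0 and |√s − √5| < |s − 5|/√5 < eps.

delta = min(5, √5·eps)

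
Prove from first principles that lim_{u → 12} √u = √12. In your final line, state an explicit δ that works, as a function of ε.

Let ε > 0 be given. We want δ > 0 such that 0 < |u − 12| < δ implies |√u − √12| < ε.
Multiplying by the conjugate, |√u − √12| = |u − 12|/(√u + √12).
Restrict δ ≤ 12 so that |u − 12| < 12 forces u > 0, and then √u + √12 > √12.
Hence |√u − √12| < |u − 12|/√12, which is < ε once |u − 12| < √12·ε.
Take δ = min(12, √12·ε). If 0 < |u − 12| < δ then u > 0 and |√u − √12| < |u − 12|/√12 < ε.

δ = min(12, √12·ε)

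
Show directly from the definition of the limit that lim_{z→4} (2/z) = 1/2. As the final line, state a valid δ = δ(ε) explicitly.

δ = min(2, 4ε)

Let ε > 0 be given. We seek δ > 0 such that 0 < |z − 4| < δ implies |2/z − (1/2)| < ε.
|2/z − (1/2)| = 2·|4 − z|/(4·|z|) = 2|z − 4|/(4|z|).
Require δ ≤ 2 so that |z| > 4 − 2 = 2, hence 4|z| > 8.
Then |2/z − (1/2)| < 2|z − 4|/8, which is < ε when |z − 4| < 4ε.
Take δ = min(2, 4ε). Then 0 < |z − 4| < δ gives both |z − 4| < 2 and |z − 4| < 4ε, so |2/z − (1/2)| < ε.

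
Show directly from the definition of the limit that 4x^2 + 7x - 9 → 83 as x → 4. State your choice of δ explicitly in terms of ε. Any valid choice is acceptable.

Suppose ε > 0. We want δ > 0 such that 0 < |x − 4| < δ implies |(4x^2 + 7x - 9) − 83| < ε.
(4x^2 + 7x - 9) − 83 = 4x^2 + 7x - 92 = (x − 4)(4x + 23).
So |(4x^2 + 7x - 9) − 83| = |x − 4|·|4x + 23|.
Require δ ≤ 2. Then |x − 4| < 2 gives |x| < 6, and by the triangle inequality |4x + 23| ≤ 4·6 + 23 = 47.
Hence |(4x^2 + 7x - 9) − 83| ≤ 47|x − 4| < ε provided |x − 4| < ε/47.
Choosing δ = min(2, ε/47) ensures both conditions, hence |(4x^2 + 7x - 9) − 83| < ε.

δ = min(2, ε/47)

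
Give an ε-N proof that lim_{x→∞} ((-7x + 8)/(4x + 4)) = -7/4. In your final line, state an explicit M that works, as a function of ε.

Suppose ε > 0. We seek M > 0 such that x > M implies |(-7x + 8)/(4x + 4) + 7/4| < ε.
(-7x + 8)/(4x + 4) + 7/4 = (4(-7x + 8) − (-7)(4x + 4)) / (4(4x + 4)) = 60/(4(4x + 4)).
For x > 0 we have 4x + 4 > 4x, so |(-7x + 8)/(4x + 4) + 7/4| = 60/(4(4x + 4)) < 60/(4·4x) = (15/4)/x.
Thus |(-7x + 8)/(4x + 4) + 7/4| < ε whenever x > (15/4)/ε.
Take M = (15/4)/ε. If x > M then |(-7x + 8)/(4x + 4) + 7/4| < (15/4)/x < ε.

M = (15/4)/ε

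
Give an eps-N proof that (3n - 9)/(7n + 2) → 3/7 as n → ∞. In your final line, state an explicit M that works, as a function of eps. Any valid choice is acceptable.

M = (69/49)/eps

Suppose eps > 0. For n ≥ 1, |(3n - 9)/(7n + 2) − (3/7)| = |-69|/(7(7n + 2)) = 69/(7(7n + 2)).
Since 7n + 2 ≥ 7n for n ≥ 1, this is ≤ 69/(7·7n) = (69/49)/n.
So |(3n - 9)/(7n + 2) − (3/7)| < eps whenever n > (69/49)/eps.
Take M = (69/49)/eps. If n > M then |(3n - 9)/(7n + 2) − (3/7)| ≤ (69/49)/n < eps.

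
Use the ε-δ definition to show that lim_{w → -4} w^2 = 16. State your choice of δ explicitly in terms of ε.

Let ε > 0. We seek δ > 0 with 0 < |w + 4| < δ ⇒ |w^2 − 16| < ε.
Factor: w^2 − 16 = (w + 4)(w - 4), so |w^2 − 16| = |w + 4|·|w - 4|.
Impose δ ≤ 1 so that |w| < 5; then |w - 4| ≤ 9.
Hence |w^2 − 16| ≤ 9|w + 4|, which is < ε once |w + 4| < ε/9.
Take δ = min(1, ε/9). If 0 < |w + 4| < δ then both bounds hold and |w^2 − 16| ≤ 9|w + 4| < 9·(ε/9) = ε.

δ = min(1, ε/9)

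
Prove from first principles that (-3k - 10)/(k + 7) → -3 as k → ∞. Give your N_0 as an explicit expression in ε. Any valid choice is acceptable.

N_0 = 11/ε

Let ε > 0. For k ≥ 1, |(-3k - 10)/(k + 7) + 3| = |11|/((k + 7)) = 11/((k + 7)).
Since k + 7 ≥ k for k ≥ 1, this is ≤ 11/(k) = 11/k.
So |(-3k - 10)/(k + 7) + 3| < ε whenever k > 11/ε.
Take N_0 = 11/ε. If k > N_0 then |(-3k - 10)/(k + 7) + 3| ≤ 11/k < ε.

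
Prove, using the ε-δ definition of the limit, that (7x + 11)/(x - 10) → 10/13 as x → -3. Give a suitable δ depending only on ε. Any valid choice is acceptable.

δ = min(13/2, (169/162)ε)

Let ε > 0. We want δ > 0 with 0 < |x + 3| < δ ⇒ |(7x + 11)/(x - 10) − (10/13)| < ε.
Combining over a common denominator, (7x + 11)/(x - 10) − (10/13) = [(7x + 11)·(-13) − (-10)·(x - 10)] / [(-13)·(x - 10)] = -81(x + 3) / ((-13)(x - 10)).
So |(7x + 11)/(x - 10) − (10/13)| = 81|x + 3| / (13·|x − 10|).
Require δ ≤ 13/2, so |x − 10| ≥ |-13| − |x + 3| > 13 − 13/2 = 13/2.
Hence |(7x + 11)/(x - 10) − (10/13)| < 81|x + 3|/(13·(13/2)) = (162/169)|x + 3|, which is < ε once |x + 3| < (169/162)ε.
Take δ = min(13/2, (169/162)ε). Then 0 < |x + 3| < δ forces both bounds, so |(7x + 11)/(x - 10) − (10/13)| < ε.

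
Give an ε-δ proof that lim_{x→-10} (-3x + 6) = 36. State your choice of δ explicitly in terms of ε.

δ = ε/3

Fix ε > 0. We need δ > 0 so that 0 < |x + 10| < δ implies |(-3x + 6) − 36| < ε.
Since (-3x + 6) − 36 = -3(x + 10), we have |(-3x + 6) − 36| = 3|x + 10|.
Thus it suffices that |x + 10| < ε/3.
Choosing δ = ε/3 gives |(-3x + 6) − 36| = 3|x + 10| < ε whenever |x + 10| < δ.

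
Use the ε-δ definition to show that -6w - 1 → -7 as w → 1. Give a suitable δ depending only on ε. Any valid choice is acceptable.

δ = ε/6

Let ε > 0. We need δ > 0 so that 0 < |w − 1| < δ implies |(-6w - 1) + 7| < ε.
Since (-6w - 1) + 7 = -6(w − 1), we have |(-6w - 1) + 7| = 6|w − 1|.
Thus it suffices that |w − 1| < ε/6.
Choosing δ = ε/6 gives |(-6w - 1) + 7| = 6|w − 1| < ε whenever |w − 1| < δ.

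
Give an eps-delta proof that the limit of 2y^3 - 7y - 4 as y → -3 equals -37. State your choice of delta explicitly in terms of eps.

delta = min(1, eps/67)

Let eps > 0 be given. We want delta > 0 such that 0 < |y + 3| < delta implies |(2y^3 - 7y - 4) + 37| < eps.
(2y^3 - 7y - 4) + 37 = 2y^3 - 7y + 33 = (y + 3)(2y^2 - 6y + 11).
So |(2y^3 - 7y - 4) + 37| = |y + 3|·|2y^2 - 6y + 11|.
Require delta ≤ 1. Then |y + 3| < 1 gives |y| < 4, and by the triangle inequality |2y^2 - 6y + 11| ≤ 2·4^2 + 6·4 + 11 = 67.
Hence |(2y^3 - 7y - 4) + 37| ≤ 67|y + 3| < eps provided |y + 3| < eps/67.
Take delta = min(1, eps/67). Then 0 < |y + 3| < delta gives both |y + 3| < 1 and |y + 3| < eps/67, so |(2y^3 - 7y - 4) + 37| < eps.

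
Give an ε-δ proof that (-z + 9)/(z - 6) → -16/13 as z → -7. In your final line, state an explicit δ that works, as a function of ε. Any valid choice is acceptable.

δ = min(13/2, (169/6)ε)

Fix ε > 0. We want δ > 0 with 0 < |z + 7| < δ ⇒ |(-z + 9)/(z - 6) + 16/13| < ε.
Combining over a common denominator, (-z + 9)/(z - 6) + 16/13 = [(-z + 9)·(-13) − 16·(z - 6)] / [(-13)·(z - 6)] = -3(z + 7) / ((-13)(z - 6)).
So |(-z + 9)/(z - 6) + 16/13| = 3|z + 7| / (13·|z − 6|).
Require δ ≤ 13/2, so |z − 6| ≥ |-13| − |z + 7| > 13 − 13/2 = 13/2.
Hence |(-z + 9)/(z - 6) + 16/13| < 3|z + 7|/(13·(13/2)) = (6/169)|z + 7|, which is < ε once |z + 7| < (169/6)ε.
Take δ = min(13/2, (169/6)ε). Then 0 < |z + 7| < δ forces both bounds, so |(-z + 9)/(z - 6) + 16/13| < ε.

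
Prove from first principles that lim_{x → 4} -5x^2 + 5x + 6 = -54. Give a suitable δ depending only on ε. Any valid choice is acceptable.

Let ε > 0 be given. We want δ > 0 such that 0 < |x − 4| < δ implies |(-5x^2 + 5x + 6) + 54| < ε.
(-5x^2 + 5x + 6) + 54 = -5x^2 + 5x + 60 = (x − 4)(-5x - 15).
So |(-5x^2 + 5x + 6) + 54| = |x − 4|·|-5x - 15|.
Assume first that |x − 4| < 2, so |x| < 6. Then |-5x - 15| ≤ 5·6 + 15 = 45.
Hence |(-5x^2 + 5x + 6) + 54| ≤ 45|x − 4| < ε provided |x − 4| < ε/45.
Choosing δ = min(2, ε/45) ensures both conditions, hence |(-5x^2 + 5x + 6) + 54| < ε.

δ = min(2, ε/45)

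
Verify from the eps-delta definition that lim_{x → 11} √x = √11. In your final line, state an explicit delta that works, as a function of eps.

delta = min(11, √11·eps)

Let eps > 0. We want delta > 0 such that 0 < |x − 11| < delta implies |√x − √11| < eps.
Multiplying by the conjugate, |√x − √11| = |x − 11|/(√x + √11).
Restrict delta ≤ 11 so that |x − 11| < 11 forces x > 0, and then √x + √11 > √11.
Hence |√x − √11| < |x − 11|/√11, which is < eps once |x − 11| < √11·eps.
Take delta = min(11, √11·eps). If 0 < |x − 11| < delta then x > 0 and |√x − √11| < |x − 11|/√11 < eps.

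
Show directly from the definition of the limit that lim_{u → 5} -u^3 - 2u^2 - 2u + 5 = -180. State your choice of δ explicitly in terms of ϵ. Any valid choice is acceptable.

Let ϵ > 0. We want δ > 0 such that 0 < |u − 5| < δ implies |(-u^3 - 2u^2 - 2u + 5) + 180| < ϵ.
(-u^3 - 2u^2 - 2u + 5) + 180 = -u^3 - 2u^2 - 2u + 185 = (u − 5)(-u^2 - 7u - 37).
So |(-u^3 - 2u^2 - 2u + 5) + 180| = |u − 5|·|-u^2 - 7u - 37|.
Require δ ≤ 1. Then |u − 5| < 1 gives |u| < 6, and by the triangle inequality |-u^2 - 7u - 37| ≤ 6^2 + 7·6 + 37 = 115.
Hence |(-u^3 - 2u^2 - 2u + 5) + 180| ≤ 115|u − 5| < ϵ provided |u − 5| < ϵ/115.
Choosing δ = min(1, ϵ/115) ensures both conditions, hence |(-u^3 - 2u^2 - 2u + 5) + 180| < ϵ.

δ = min(1, ϵ/115)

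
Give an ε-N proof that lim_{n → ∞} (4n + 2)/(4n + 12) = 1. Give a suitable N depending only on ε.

N = (5/2)/ε

Let ε > 0. For n ≥ 1, |(4n + 2)/(4n + 12) − 1| = |-40|/(4(4n + 12)) = 40/(4(4n + 12)).
Since 4n + 12 ≥ 4n for n ≥ 1, this is ≤ 40/(4·4n) = (5/2)/n.
So |(4n + 2)/(4n + 12) − 1| < ε whenever n > (5/2)/ε.
Take N = (5/2)/ε. If n > N then |(4n + 2)/(4n + 12) − 1| ≤ (5/2)/n < ε.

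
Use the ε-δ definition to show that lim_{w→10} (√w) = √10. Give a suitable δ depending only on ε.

Let ε > 0. We want δ > 0 such that 0 < |w − 10| < δ implies |√w − √10| < ε.
Multiplying by the conjugate, |√w − √10| = |w − 10|/(√w + √10).
Restrict δ ≤ 10 so that |w − 10| < 10 forces w > 0, and then √w + √10 > √10.
Hence |√w − √10| < |w − 10|/√10, which is < ε once |w − 10| < √10·ε.
Take δ = min(10, √10·ε). If 0 < |w − 10| < δ then w > 0 and |√w − √10| < |w − 10|/√10 < ε.

δ = min(10, √10·ε)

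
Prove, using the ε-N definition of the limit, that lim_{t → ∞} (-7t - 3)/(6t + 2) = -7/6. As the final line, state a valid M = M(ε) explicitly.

M = (1/9)/ε

Let ε > 0 be given. We seek M > 0 such that t > M implies |(-7t - 3)/(6t + 2) + 7/6| < ε.
(-7t - 3)/(6t + 2) + 7/6 = (6(-7t - 3) − (-7)(6t + 2)) / (6(6t + 2)) = -4/(6(6t + 2)).
For t > 0 we have 6t + 2 > 6t, so |(-7t - 3)/(6t + 2) + 7/6| = 4/(6(6t + 2)) < 4/(6·6t) = (1/9)/t.
Thus |(-7t - 3)/(6t + 2) + 7/6| < ε whenever t > (1/9)/ε.
Take M = (1/9)/ε. If t > M then |(-7t - 3)/(6t + 2) + 7/6| < (1/9)/t < ε.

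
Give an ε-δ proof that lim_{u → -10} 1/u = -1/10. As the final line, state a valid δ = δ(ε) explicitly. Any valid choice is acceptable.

Fix ε > 0. We seek δ > 0 such that 0 < |u + 10| < δ implies |1/u + 1/10| < ε.
|1/u + 1/10| = |-10 − u|/(10·|u|) = |u + 10|/(10|u|).
Require δ ≤ 5 so that |u| > 10 − 5 = 5, hence 10|u| > 50.
Then |1/u + 1/10| < |u + 10|/50, which is < ε when |u + 10| < 50ε.
Take δ = min(5, 50ε). Then 0 < |u + 10| < δ gives both |u + 10| < 5 and |u + 10| < 50ε, so |1/u + 1/10| < ε.

δ = min(5, 50ε)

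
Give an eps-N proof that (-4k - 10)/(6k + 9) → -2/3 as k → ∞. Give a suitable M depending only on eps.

M = (2/3)/eps

Suppose eps > 0. For k ≥ 1, |(-4k - 10)/(6k + 9) + 2/3| = |-24|/(6(6k + 9)) = 24/(6(6k + 9)).
Since 6k + 9 ≥ 6k for k ≥ 1, this is ≤ 24/(6·6k) = (2/3)/k.
So |(-4k - 10)/(6k + 9) + 2/3| < eps whenever k > (2/3)/eps.
Take M = (2/3)/eps. If k > M then |(-4k - 10)/(6k + 9) + 2/3| ≤ (2/3)/k < eps.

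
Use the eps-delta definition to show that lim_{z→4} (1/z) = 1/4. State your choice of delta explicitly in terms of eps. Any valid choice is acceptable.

Fix eps > 0. We seek delta > 0 such that 0 < |z − 4| < delta implies |1/z − (1/4)| < eps.
|1/z − (1/4)| = |4 − z|/(4·|z|) = |z − 4|/(4|z|).
Restrict delta ≤ 2. Then |z − 4| < 2 gives |z| > 2, so 4|z| > 8.
Then |1/z − (1/4)| < |z − 4|/8, which is < eps when |z − 4| < 8eps.
Take delta = min(2, 8eps). Then 0 < |z − 4| < delta gives both |z − 4| < 2 and |z − 4| < 8eps, so |1/z − (1/4)| < eps.

delta = min(2, 8eps)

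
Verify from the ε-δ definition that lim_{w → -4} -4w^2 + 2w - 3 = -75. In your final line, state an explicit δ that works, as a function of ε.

δ = min(1, ε/38)

Fix ε > 0. We want δ > 0 such that 0 < |w + 4| < δ implies |(-4w^2 + 2w - 3) + 75| < ε.
(-4w^2 + 2w - 3) + 75 = -4w^2 + 2w + 72 = (w + 4)(-4w + 18).
So |(-4w^2 + 2w - 3) + 75| = |w + 4|·|-4w + 18|.
Assume first that |w + 4| < 1, so |w| < 5. Then |-4w + 18| ≤ 4·5 + 18 = 38.
Hence |(-4w^2 + 2w - 3) + 75| ≤ 38|w + 4| < ε provided |w + 4| < ε/38.
Take δ = min(1, ε/38). Then 0 < |w + 4| < δ gives both |w + 4| < 1 and |w + 4| < ε/38, so |(-4w^2 + 2w - 3) + 75| < ε.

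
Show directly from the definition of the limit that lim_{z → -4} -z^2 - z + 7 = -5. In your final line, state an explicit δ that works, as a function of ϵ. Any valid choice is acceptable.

Suppose ϵ > 0. We want δ > 0 such that 0 < |z + 4| < δ implies |(-z^2 - z + 7) + 5| < ϵ.
(-z^2 - z + 7) + 5 = -z^2 - z + 12 = (z + 4)(-z + 3).
So |(-z^2 - z + 7) + 5| = |z + 4|·|-z + 3|.
Assume first that |z + 4| < 1, so |z| < 5. Then |-z + 3| ≤ 5 + 3 = 8.
Hence |(-z^2 - z + 7) + 5| ≤ 8|z + 4| < ϵ provided |z + 4| < ϵ/8.
Choosing δ = min(1, ϵ/8) ensures both conditions, hence |(-z^2 - z + 7) + 5| < ϵ.

δ = min(1, ϵ/8)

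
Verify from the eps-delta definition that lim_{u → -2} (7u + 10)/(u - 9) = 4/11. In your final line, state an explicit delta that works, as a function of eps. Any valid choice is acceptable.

Fix eps > 0. We want delta > 0 with 0 < |u + 2| < delta ⇒ |(7u + 10)/(u - 9) − (4/11)| < eps.
Combining over a common denominator, (7u + 10)/(u - 9) − (4/11) = [(7u + 10)·(-11) − (-4)·(u - 9)] / [(-11)·(u - 9)] = -73(u + 2) / ((-11)(u - 9)).
So |(7u + 10)/(u - 9) − (4/11)| = 73|u + 2| / (11·|u − 9|).
Restrict delta ≤ 11/2. Then |u + 2| < 11/2 gives |u − 9| = |(u + 2) + (-11)| ≥ 11 − 11/2 = 11/2.
Hence |(7u + 10)/(u - 9) − (4/11)| < 73|u + 2|/(11·(11/2)) = (146/121)|u + 2|, which is < eps once |u + 2| < (121/146)eps.
Take delta = min(11/2, (121/146)eps). Then 0 < |u + 2| < delta forces both bounds, so |(7u + 10)/(u - 9) − (4/11)| < eps.

delta = min(11/2, (121/146)eps)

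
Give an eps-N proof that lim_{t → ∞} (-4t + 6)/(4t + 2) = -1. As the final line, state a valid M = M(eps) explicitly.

M = 2/eps

Suppose eps > 0. We seek M > 0 such that t > M implies |(-4t + 6)/(4t + 2) + 1| < eps.
(-4t + 6)/(4t + 2) + 1 = (4(-4t + 6) − (-4)(4t + 2)) / (4(4t + 2)) = 32/(4(4t + 2)).
For t > 0 we have 4t + 2 > 4t, so |(-4t + 6)/(4t + 2) + 1| = 32/(4(4t + 2)) < 32/(4·4t) = 2/t.
Thus |(-4t + 6)/(4t + 2) + 1| < eps whenever t > 2/eps.
Take M = 2/eps. If t > M then |(-4t + 6)/(4t + 2) + 1| < 2/t < eps.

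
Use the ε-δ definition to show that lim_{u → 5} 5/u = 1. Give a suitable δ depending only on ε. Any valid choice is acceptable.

Suppose ε > 0. We seek δ > 0 such that 0 < |u − 5| < δ implies |5/u − 1| < ε.
|5/u − 1| = 5·|5 − u|/(5·|u|) = 5|u − 5|/(5|u|).
Restrict δ ≤ 5/2. Then |u − 5| < 5/2 gives |u| > 5/2, so 5|u| > 25/2.
Then |5/u − 1| < 5|u − 5|/(25/2), which is < ε when |u − 5| < (5/2)ε.
Take δ = min(5/2, (5/2)ε). Then 0 < |u − 5| < δ gives both |u − 5| < 5/2 and |u − 5| < (5/2)ε, so |5/u − 1| < ε.

δ = min(5/2, (5/2)ε)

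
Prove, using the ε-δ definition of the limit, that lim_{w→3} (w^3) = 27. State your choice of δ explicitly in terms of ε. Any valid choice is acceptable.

Suppose ε > 0. We seek δ > 0 with 0 < |w − 3| < δ ⇒ |w^3 − 27| < ε.
Factor: w^3 − 27 = (w − 3)(w^2 + 3w + 9), so |w^3 − 27| = |w − 3|·|w^2 + 3w + 9|.
Impose δ ≤ 2 so that |w| < 5; then |w^2 + 3w + 9| ≤ 49.
Hence |w^3 − 27| ≤ 49|w − 3|, which is < ε once |w − 3| < ε/49.
Take δ = min(2, ε/49). If 0 < |w − 3| < δ then both bounds hold and |w^3 − 27| ≤ 49|w − 3| < 49·(ε/49) = ε.

δ = min(2, ε/49)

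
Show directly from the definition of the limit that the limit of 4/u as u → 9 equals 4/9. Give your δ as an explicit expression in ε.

δ = min(9/2, (81/8)ε)

Suppose ε > 0. We seek δ > 0 such that 0 < |u − 9| < δ implies |4/u − (4/9)| < ε.
|4/u − (4/9)| = 4·|9 − u|/(9·|u|) = 4|u − 9|/(9|u|).
Restrict δ ≤ 9/2. Then |u − 9| < 9/2 gives |u| > 9/2, so 9|u| > 81/2.
Then |4/u − (4/9)| < 4|u − 9|/(81/2), which is < ε when |u − 9| < (81/8)ε.
Take δ = min(9/2, (81/8)ε). Then 0 < |u − 9| < δ gives both |u − 9| < 9/2 and |u − 9| < (81/8)ε, so |4/u − (4/9)| < ε.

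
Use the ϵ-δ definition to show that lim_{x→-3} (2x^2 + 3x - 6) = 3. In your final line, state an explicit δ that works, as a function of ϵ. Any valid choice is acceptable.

δ = min(1, ϵ/11)

Fix ϵ > 0. We want δ > 0 such that 0 < |x + 3| < δ implies |(2x^2 + 3x - 6) − 3| < ϵ.
(2x^2 + 3x - 6) − 3 = 2x^2 + 3x - 9 = (x + 3)(2x - 3).
So |(2x^2 + 3x - 6) − 3| = |x + 3|·|2x - 3|.
Assume first that |x + 3| < 1, so |x| < 4. Then |2x - 3| ≤ 2·4 + 3 = 11.
Hence |(2x^2 + 3x - 6) − 3| ≤ 11|x + 3| < ϵ provided |x + 3| < ϵ/11.
Take δ = min(1, ϵ/11). Then 0 < |x + 3| < δ gives both |x + 3| < 1 and |x + 3| < ϵ/11, so |(2x^2 + 3x - 6) − 3| < ϵ.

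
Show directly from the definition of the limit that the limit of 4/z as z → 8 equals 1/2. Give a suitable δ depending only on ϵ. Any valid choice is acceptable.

Fix ϵ > 0. We seek δ > 0 such that 0 < |z − 8| < δ implies |4/z − (1/2)| < ϵ.
|4/z − (1/2)| = 4·|8 − z|/(8·|z|) = 4|z − 8|/(8|z|).
Restrict δ ≤ 4. Then |z − 8| < 4 gives |z| > 4, so 8|z| > 32.
Then |4/z − (1/2)| < 4|z − 8|/32, which is < ϵ when |z − 8| < 8ϵ.
Take δ = min(4, 8ϵ). Then 0 < |z − 8| < δ gives both |z − 8| < 4 and |z − 8| < 8ϵ, so |4/z − (1/2)| < ϵ.

δ = min(4, 8ϵ)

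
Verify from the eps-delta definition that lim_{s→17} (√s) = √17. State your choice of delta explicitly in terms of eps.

Suppose eps > 0. We want delta > 0 such that 0 < |s − 17| < delta implies |√s − √17| < eps.
Multiplying by the conjugate, |√s − √17| = |s − 17|/(√s + √17).
Restrict delta ≤ 17 so that |s − 17| < 17 forces s > 0, and then √s + √17 > √17.
Hence |√s − √17| < |s − 17|/√17, which is < eps once |s − 17| < √17·eps.
Take delta = min(17, √17·eps). If 0 < |s − 17| < delta then s > 0 and |√s − √17| < |s − 17|/√17 < eps.

delta = min(17, √17·eps)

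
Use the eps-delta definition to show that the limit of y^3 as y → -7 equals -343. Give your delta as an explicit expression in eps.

Fix eps > 0. We seek delta > 0 with 0 < |y + 7| < delta ⇒ |y^3 + 343| < eps.
Factor: y^3 + 343 = (y + 7)(y^2 - 7y + 49), so |y^3 + 343| = |y + 7|·|y^2 - 7y + 49|.
Restrict delta ≤ 2. Then |y + 7| < 2 gives |y| < 9, so by the triangle inequality |y^2 - 7y + 49| ≤ 9^2 + 7·9 + 49 = 193.
Hence |y^3 + 343| ≤ 193|y + 7|, which is < eps once |y + 7| < eps/193.
Take delta = min(2, eps/193). If 0 < |y + 7| < delta then both bounds hold and |y^3 + 343| ≤ 193|y + 7| < 193·(eps/193) = eps.

delta = min(2, eps/193)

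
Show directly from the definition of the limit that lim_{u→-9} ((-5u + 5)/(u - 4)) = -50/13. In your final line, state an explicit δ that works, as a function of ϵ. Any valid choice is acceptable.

δ = min(13/2, (169/30)ϵ)

Let ϵ > 0 be given. We want δ > 0 with 0 < |u + 9| < δ ⇒ |(-5u + 5)/(u - 4) + 50/13| < ϵ.
Combining over a common denominator, (-5u + 5)/(u - 4) + 50/13 = [(-5u + 5)·(-13) − 50·(u - 4)] / [(-13)·(u - 4)] = 15(u + 9) / ((-13)(u - 4)).
So |(-5u + 5)/(u - 4) + 50/13| = 15|u + 9| / (13·|u − 4|).
Require δ ≤ 13/2, so |u − 4| ≥ |-13| − |u + 9| > 13 − 13/2 = 13/2.
Hence |(-5u + 5)/(u - 4) + 50/13| < 15|u + 9|/(13·(13/2)) = (30/169)|u + 9|, which is < ϵ once |u + 9| < (169/30)ϵ.
Take δ = min(13/2, (169/30)ϵ). Then 0 < |u + 9| < δ forces both bounds, so |(-5u + 5)/(u - 4) + 50/13| < ϵ.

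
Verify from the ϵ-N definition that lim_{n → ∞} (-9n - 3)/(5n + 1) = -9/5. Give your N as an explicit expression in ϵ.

N = (6/25)/ϵ

Fix ϵ > 0. For n ≥ 1, |(-9n - 3)/(5n + 1) + 9/5| = |-6|/(5(5n + 1)) = 6/(5(5n + 1)).
Since 5n + 1 ≥ 5n for n ≥ 1, this is ≤ 6/(5·5n) = (6/25)/n.
So |(-9n - 3)/(5n + 1) + 9/5| < ϵ whenever n > (6/25)/ϵ.
Take N = (6/25)/ϵ. If n > N then |(-9n - 3)/(5n + 1) + 9/5| ≤ (6/25)/n < ϵ.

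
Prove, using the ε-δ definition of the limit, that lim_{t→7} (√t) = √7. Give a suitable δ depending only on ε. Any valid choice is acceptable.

δ = min(7, √7·ε)

Suppose ε > 0. We want δ > 0 such that 0 < |t − 7| < δ implies |√t − √7| < ε.
Rationalise: √t − √7 = (t − 7)/(√t + √7), so |√t − √7| = |t − 7|/(√t + √7).
Restrict δ ≤ 7 so that |t − 7| < 7 forces t > 0, and then √t + √7 > √7.
Hence |√t − √7| < |t − 7|/√7, which is < ε once |t − 7| < √7·ε.
Take δ = min(7, √7·ε). If 0 < |t − 7| < δ then t > 0 and |√t − √7| < |t − 7|/√7 < ε.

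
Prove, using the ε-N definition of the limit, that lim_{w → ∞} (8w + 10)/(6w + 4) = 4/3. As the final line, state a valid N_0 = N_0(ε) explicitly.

Let ε > 0. We seek N_0 > 0 such that w > N_0 implies |(8w + 10)/(6w + 4) − (4/3)| < ε.
(8w + 10)/(6w + 4) − (4/3) = (6(8w + 10) − 8(6w + 4)) / (6(6w + 4)) = 28/(6(6w + 4)).
For w > 0 we have 6w + 4 > 6w, so |(8w + 10)/(6w + 4) − (4/3)| = 28/(6(6w + 4)) < 28/(6·6w) = (7/9)/w.
Thus |(8w + 10)/(6w + 4) − (4/3)| < ε whenever w > (7/9)/ε.
Take N_0 = (7/9)/ε. If w > N_0 then |(8w + 10)/(6w + 4) − (4/3)| < (7/9)/w < ε.

N_0 = (7/9)/ε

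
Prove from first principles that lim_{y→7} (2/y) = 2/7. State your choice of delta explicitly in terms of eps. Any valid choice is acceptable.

Suppose eps > 0. We seek delta > 0 such that 0 < |y − 7| < delta implies |2/y − (2/7)| < eps.
|2/y − (2/7)| = 2·|7 − y|/(7·|y|) = 2|y − 7|/(7|y|).
Restrict delta ≤ 7/2. Then |y − 7| < 7/2 gives |y| > 7/2, so 7|y| > 49/2.
Then |2/y − (2/7)| < 2|y − 7|/(49/2), which is < eps when |y − 7| < (49/4)eps.
Take delta = min(7/2, (49/4)eps). Then 0 < |y − 7| < delta gives both |y − 7| < 7/2 and |y − 7| < (49/4)eps, so |2/y − (2/7)| < eps.

delta = min(7/2, (49/4)eps)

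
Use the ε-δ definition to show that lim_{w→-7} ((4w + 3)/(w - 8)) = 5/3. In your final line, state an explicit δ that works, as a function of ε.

Suppose ε > 0. We want δ > 0 with 0 < |w + 7| < δ ⇒ |(4w + 3)/(w - 8) − (5/3)| < ε.
Combining over a common denominator, (4w + 3)/(w - 8) − (5/3) = [(4w + 3)·(-15) − (-25)·(w - 8)] / [(-15)·(w - 8)] = -35(w + 7) / ((-15)(w - 8)).
So |(4w + 3)/(w - 8) − (5/3)| = 35|w + 7| / (15·|w − 8|).
Restrict δ ≤ 15/2. Then |w + 7| < 15/2 gives |w − 8| = |(w + 7) + (-15)| ≥ 15 − 15/2 = 15/2.
Hence |(4w + 3)/(w - 8) − (5/3)| < 35|w + 7|/(15·(15/2)) = (14/45)|w + 7|, which is < ε once |w + 7| < (45/14)ε.
Take δ = min(15/2, (45/14)ε). Then 0 < |w + 7| < δ forces both bounds, so |(4w + 3)/(w - 8) − (5/3)| < ε.

δ = min(15/2, (45/14)ε)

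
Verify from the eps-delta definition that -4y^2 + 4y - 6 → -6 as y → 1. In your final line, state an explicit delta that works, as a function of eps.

delta = min(1, eps/8)

Let eps > 0 be given. We want delta > 0 such that 0 < |y − 1| < delta implies |(-4y^2 + 4y - 6) + 6| < eps.
(-4y^2 + 4y - 6) + 6 = -4y^2 + 4y = (y − 1)(-4y).
So |(-4y^2 + 4y - 6) + 6| = |y − 1|·|-4y|.
Assume first that |y − 1| < 1, so |y| < 2. Then |-4y| ≤ 4·2 = 8.
Hence |(-4y^2 + 4y - 6) + 6| ≤ 8|y − 1| < eps provided |y − 1| < eps/8.
Take delta = min(1, eps/8). Then 0 < |y − 1| < delta gives both |y − 1| < 1 and |y − 1| < eps/8, so |(-4y^2 + 4y - 6) + 6| < eps.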